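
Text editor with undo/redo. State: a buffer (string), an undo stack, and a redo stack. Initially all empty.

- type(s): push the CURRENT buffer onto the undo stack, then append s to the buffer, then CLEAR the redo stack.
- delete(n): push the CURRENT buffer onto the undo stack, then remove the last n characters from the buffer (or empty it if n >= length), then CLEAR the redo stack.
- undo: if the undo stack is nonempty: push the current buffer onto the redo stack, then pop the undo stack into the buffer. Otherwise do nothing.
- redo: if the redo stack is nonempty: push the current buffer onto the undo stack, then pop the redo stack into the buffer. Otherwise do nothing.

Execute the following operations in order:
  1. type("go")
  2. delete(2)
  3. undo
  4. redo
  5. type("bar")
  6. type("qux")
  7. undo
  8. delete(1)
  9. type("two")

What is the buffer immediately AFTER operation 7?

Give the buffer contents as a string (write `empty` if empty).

Answer: bar

Derivation:
After op 1 (type): buf='go' undo_depth=1 redo_depth=0
After op 2 (delete): buf='(empty)' undo_depth=2 redo_depth=0
After op 3 (undo): buf='go' undo_depth=1 redo_depth=1
After op 4 (redo): buf='(empty)' undo_depth=2 redo_depth=0
After op 5 (type): buf='bar' undo_depth=3 redo_depth=0
After op 6 (type): buf='barqux' undo_depth=4 redo_depth=0
After op 7 (undo): buf='bar' undo_depth=3 redo_depth=1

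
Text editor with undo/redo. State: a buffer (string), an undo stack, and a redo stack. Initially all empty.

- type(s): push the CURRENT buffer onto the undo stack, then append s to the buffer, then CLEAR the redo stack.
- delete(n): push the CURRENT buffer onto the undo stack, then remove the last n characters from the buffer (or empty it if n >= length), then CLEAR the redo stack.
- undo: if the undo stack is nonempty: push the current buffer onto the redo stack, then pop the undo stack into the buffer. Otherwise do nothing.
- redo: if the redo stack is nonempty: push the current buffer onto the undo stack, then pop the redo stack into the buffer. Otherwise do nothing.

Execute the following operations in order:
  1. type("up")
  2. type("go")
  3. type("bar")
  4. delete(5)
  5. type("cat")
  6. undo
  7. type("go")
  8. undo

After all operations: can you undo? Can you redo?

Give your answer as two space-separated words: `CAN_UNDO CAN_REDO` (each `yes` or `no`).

After op 1 (type): buf='up' undo_depth=1 redo_depth=0
After op 2 (type): buf='upgo' undo_depth=2 redo_depth=0
After op 3 (type): buf='upgobar' undo_depth=3 redo_depth=0
After op 4 (delete): buf='up' undo_depth=4 redo_depth=0
After op 5 (type): buf='upcat' undo_depth=5 redo_depth=0
After op 6 (undo): buf='up' undo_depth=4 redo_depth=1
After op 7 (type): buf='upgo' undo_depth=5 redo_depth=0
After op 8 (undo): buf='up' undo_depth=4 redo_depth=1

Answer: yes yes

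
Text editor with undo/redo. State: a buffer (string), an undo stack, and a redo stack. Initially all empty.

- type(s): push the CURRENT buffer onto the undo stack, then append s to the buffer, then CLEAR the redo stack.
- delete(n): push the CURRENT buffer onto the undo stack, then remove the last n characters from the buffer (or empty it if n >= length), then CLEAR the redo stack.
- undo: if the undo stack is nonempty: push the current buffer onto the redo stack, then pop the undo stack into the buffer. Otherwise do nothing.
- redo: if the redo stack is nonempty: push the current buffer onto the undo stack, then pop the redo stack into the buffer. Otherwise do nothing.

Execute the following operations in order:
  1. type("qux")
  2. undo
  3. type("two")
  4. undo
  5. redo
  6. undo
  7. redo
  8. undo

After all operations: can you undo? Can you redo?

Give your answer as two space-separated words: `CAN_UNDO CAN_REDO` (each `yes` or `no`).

Answer: no yes

Derivation:
After op 1 (type): buf='qux' undo_depth=1 redo_depth=0
After op 2 (undo): buf='(empty)' undo_depth=0 redo_depth=1
After op 3 (type): buf='two' undo_depth=1 redo_depth=0
After op 4 (undo): buf='(empty)' undo_depth=0 redo_depth=1
After op 5 (redo): buf='two' undo_depth=1 redo_depth=0
After op 6 (undo): buf='(empty)' undo_depth=0 redo_depth=1
After op 7 (redo): buf='two' undo_depth=1 redo_depth=0
After op 8 (undo): buf='(empty)' undo_depth=0 redo_depth=1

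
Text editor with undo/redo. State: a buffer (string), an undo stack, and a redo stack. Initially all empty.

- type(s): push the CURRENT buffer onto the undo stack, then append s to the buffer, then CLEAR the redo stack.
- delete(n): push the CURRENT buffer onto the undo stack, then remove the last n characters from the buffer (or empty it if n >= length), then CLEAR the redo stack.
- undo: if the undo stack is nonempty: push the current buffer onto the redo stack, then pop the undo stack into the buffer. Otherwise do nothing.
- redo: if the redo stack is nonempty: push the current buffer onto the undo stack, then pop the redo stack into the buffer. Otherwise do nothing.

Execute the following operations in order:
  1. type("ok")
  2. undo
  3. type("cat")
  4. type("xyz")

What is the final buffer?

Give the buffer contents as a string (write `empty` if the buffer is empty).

Answer: catxyz

Derivation:
After op 1 (type): buf='ok' undo_depth=1 redo_depth=0
After op 2 (undo): buf='(empty)' undo_depth=0 redo_depth=1
After op 3 (type): buf='cat' undo_depth=1 redo_depth=0
After op 4 (type): buf='catxyz' undo_depth=2 redo_depth=0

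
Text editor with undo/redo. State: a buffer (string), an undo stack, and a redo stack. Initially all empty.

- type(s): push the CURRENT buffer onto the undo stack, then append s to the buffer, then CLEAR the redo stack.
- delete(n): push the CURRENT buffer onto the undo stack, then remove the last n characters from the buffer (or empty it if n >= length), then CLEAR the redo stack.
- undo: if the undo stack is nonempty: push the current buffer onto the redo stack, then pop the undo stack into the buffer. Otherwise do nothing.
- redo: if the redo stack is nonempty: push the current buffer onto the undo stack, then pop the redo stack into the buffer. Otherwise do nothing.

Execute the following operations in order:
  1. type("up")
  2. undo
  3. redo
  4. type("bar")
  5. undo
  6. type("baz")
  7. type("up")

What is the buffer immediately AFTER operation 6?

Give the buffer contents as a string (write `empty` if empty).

Answer: upbaz

Derivation:
After op 1 (type): buf='up' undo_depth=1 redo_depth=0
After op 2 (undo): buf='(empty)' undo_depth=0 redo_depth=1
After op 3 (redo): buf='up' undo_depth=1 redo_depth=0
After op 4 (type): buf='upbar' undo_depth=2 redo_depth=0
After op 5 (undo): buf='up' undo_depth=1 redo_depth=1
After op 6 (type): buf='upbaz' undo_depth=2 redo_depth=0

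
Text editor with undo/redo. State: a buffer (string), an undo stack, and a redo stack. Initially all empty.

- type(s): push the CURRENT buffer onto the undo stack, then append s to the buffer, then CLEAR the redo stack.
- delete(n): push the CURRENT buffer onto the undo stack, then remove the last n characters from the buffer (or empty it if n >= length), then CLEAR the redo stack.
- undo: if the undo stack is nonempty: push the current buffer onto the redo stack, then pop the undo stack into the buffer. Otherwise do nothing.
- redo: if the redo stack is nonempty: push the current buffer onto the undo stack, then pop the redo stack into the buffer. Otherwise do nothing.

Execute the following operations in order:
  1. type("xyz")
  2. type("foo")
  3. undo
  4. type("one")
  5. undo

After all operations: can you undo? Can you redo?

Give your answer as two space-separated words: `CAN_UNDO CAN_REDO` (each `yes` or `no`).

After op 1 (type): buf='xyz' undo_depth=1 redo_depth=0
After op 2 (type): buf='xyzfoo' undo_depth=2 redo_depth=0
After op 3 (undo): buf='xyz' undo_depth=1 redo_depth=1
After op 4 (type): buf='xyzone' undo_depth=2 redo_depth=0
After op 5 (undo): buf='xyz' undo_depth=1 redo_depth=1

Answer: yes yes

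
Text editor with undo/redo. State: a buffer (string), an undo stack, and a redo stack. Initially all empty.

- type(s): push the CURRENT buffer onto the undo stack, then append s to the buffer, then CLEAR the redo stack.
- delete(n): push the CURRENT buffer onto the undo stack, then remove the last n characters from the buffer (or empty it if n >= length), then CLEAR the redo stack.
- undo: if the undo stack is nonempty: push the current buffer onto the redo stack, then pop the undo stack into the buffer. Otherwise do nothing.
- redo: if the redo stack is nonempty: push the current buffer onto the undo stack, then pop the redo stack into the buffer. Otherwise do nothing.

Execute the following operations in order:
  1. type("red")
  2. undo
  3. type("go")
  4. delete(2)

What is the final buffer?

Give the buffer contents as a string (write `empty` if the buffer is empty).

After op 1 (type): buf='red' undo_depth=1 redo_depth=0
After op 2 (undo): buf='(empty)' undo_depth=0 redo_depth=1
After op 3 (type): buf='go' undo_depth=1 redo_depth=0
After op 4 (delete): buf='(empty)' undo_depth=2 redo_depth=0

Answer: empty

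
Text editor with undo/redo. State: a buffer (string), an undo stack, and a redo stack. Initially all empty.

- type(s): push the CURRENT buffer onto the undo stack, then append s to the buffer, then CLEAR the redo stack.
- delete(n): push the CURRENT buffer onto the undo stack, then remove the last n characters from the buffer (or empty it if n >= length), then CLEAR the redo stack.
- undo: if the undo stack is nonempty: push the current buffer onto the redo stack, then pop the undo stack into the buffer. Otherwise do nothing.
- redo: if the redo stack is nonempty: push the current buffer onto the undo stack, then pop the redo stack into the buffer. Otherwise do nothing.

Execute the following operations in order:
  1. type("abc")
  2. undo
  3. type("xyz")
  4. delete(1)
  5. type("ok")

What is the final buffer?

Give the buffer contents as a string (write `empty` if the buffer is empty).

Answer: xyok

Derivation:
After op 1 (type): buf='abc' undo_depth=1 redo_depth=0
After op 2 (undo): buf='(empty)' undo_depth=0 redo_depth=1
After op 3 (type): buf='xyz' undo_depth=1 redo_depth=0
After op 4 (delete): buf='xy' undo_depth=2 redo_depth=0
After op 5 (type): buf='xyok' undo_depth=3 redo_depth=0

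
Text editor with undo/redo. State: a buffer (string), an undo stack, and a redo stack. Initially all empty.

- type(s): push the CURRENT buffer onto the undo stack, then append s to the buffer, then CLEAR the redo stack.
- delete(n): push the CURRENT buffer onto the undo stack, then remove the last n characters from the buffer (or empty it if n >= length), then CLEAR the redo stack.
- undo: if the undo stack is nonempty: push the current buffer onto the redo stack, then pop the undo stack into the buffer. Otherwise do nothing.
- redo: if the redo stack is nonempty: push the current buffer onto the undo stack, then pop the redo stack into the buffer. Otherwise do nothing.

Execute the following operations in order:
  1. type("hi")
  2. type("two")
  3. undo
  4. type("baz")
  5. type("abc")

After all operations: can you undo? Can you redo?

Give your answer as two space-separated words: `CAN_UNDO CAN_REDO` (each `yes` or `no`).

Answer: yes no

Derivation:
After op 1 (type): buf='hi' undo_depth=1 redo_depth=0
After op 2 (type): buf='hitwo' undo_depth=2 redo_depth=0
After op 3 (undo): buf='hi' undo_depth=1 redo_depth=1
After op 4 (type): buf='hibaz' undo_depth=2 redo_depth=0
After op 5 (type): buf='hibazabc' undo_depth=3 redo_depth=0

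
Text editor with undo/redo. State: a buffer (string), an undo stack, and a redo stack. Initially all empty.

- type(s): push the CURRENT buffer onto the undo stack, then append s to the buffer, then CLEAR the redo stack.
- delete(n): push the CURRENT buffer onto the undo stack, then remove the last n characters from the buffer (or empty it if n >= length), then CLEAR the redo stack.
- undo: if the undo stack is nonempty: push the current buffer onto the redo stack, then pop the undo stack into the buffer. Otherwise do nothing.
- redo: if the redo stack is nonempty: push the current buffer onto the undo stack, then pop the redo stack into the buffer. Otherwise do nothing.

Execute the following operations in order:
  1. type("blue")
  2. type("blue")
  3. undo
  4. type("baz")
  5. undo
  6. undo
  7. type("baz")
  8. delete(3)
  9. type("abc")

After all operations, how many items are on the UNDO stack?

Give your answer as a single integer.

Answer: 3

Derivation:
After op 1 (type): buf='blue' undo_depth=1 redo_depth=0
After op 2 (type): buf='blueblue' undo_depth=2 redo_depth=0
After op 3 (undo): buf='blue' undo_depth=1 redo_depth=1
After op 4 (type): buf='bluebaz' undo_depth=2 redo_depth=0
After op 5 (undo): buf='blue' undo_depth=1 redo_depth=1
After op 6 (undo): buf='(empty)' undo_depth=0 redo_depth=2
After op 7 (type): buf='baz' undo_depth=1 redo_depth=0
After op 8 (delete): buf='(empty)' undo_depth=2 redo_depth=0
After op 9 (type): buf='abc' undo_depth=3 redo_depth=0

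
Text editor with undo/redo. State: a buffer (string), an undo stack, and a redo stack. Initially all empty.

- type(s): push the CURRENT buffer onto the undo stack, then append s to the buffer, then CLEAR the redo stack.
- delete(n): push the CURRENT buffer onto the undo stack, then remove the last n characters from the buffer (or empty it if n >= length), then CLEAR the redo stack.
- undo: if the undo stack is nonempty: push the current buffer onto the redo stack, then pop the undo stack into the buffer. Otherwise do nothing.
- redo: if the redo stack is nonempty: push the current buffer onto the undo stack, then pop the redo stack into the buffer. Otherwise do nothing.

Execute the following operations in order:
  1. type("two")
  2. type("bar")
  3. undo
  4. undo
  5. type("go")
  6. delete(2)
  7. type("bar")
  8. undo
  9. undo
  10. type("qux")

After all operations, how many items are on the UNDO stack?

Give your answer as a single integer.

Answer: 2

Derivation:
After op 1 (type): buf='two' undo_depth=1 redo_depth=0
After op 2 (type): buf='twobar' undo_depth=2 redo_depth=0
After op 3 (undo): buf='two' undo_depth=1 redo_depth=1
After op 4 (undo): buf='(empty)' undo_depth=0 redo_depth=2
After op 5 (type): buf='go' undo_depth=1 redo_depth=0
After op 6 (delete): buf='(empty)' undo_depth=2 redo_depth=0
After op 7 (type): buf='bar' undo_depth=3 redo_depth=0
After op 8 (undo): buf='(empty)' undo_depth=2 redo_depth=1
After op 9 (undo): buf='go' undo_depth=1 redo_depth=2
After op 10 (type): buf='goqux' undo_depth=2 redo_depth=0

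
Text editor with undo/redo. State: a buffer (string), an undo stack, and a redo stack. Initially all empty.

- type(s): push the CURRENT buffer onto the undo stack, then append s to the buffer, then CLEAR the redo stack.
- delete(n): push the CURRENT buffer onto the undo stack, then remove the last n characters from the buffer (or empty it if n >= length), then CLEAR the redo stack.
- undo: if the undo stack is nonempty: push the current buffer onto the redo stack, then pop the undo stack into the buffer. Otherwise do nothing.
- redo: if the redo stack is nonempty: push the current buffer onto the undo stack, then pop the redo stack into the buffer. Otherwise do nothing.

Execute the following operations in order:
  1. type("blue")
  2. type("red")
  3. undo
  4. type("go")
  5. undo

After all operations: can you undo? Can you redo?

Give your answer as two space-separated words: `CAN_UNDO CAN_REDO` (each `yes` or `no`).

After op 1 (type): buf='blue' undo_depth=1 redo_depth=0
After op 2 (type): buf='bluered' undo_depth=2 redo_depth=0
After op 3 (undo): buf='blue' undo_depth=1 redo_depth=1
After op 4 (type): buf='bluego' undo_depth=2 redo_depth=0
After op 5 (undo): buf='blue' undo_depth=1 redo_depth=1

Answer: yes yes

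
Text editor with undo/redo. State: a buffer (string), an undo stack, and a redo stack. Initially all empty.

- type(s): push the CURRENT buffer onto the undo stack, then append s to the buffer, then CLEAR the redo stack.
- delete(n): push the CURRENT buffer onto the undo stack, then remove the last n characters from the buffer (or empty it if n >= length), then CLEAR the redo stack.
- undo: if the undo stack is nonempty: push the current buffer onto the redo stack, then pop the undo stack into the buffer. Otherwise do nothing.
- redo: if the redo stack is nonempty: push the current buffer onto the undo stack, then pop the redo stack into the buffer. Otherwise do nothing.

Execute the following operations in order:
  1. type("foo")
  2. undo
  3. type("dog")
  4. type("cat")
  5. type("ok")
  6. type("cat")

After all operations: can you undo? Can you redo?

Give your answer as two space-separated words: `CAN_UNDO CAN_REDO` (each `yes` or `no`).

Answer: yes no

Derivation:
After op 1 (type): buf='foo' undo_depth=1 redo_depth=0
After op 2 (undo): buf='(empty)' undo_depth=0 redo_depth=1
After op 3 (type): buf='dog' undo_depth=1 redo_depth=0
After op 4 (type): buf='dogcat' undo_depth=2 redo_depth=0
After op 5 (type): buf='dogcatok' undo_depth=3 redo_depth=0
After op 6 (type): buf='dogcatokcat' undo_depth=4 redo_depth=0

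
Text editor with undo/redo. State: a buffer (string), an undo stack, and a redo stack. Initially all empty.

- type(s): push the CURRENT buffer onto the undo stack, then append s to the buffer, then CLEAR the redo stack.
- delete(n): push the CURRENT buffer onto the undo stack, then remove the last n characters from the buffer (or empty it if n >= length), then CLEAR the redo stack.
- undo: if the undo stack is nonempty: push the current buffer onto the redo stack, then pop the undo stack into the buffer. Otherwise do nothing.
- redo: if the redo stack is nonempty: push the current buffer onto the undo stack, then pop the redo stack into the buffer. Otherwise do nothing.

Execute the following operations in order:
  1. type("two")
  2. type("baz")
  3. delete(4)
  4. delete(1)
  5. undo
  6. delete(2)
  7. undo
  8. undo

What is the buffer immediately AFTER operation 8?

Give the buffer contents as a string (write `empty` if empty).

Answer: twobaz

Derivation:
After op 1 (type): buf='two' undo_depth=1 redo_depth=0
After op 2 (type): buf='twobaz' undo_depth=2 redo_depth=0
After op 3 (delete): buf='tw' undo_depth=3 redo_depth=0
After op 4 (delete): buf='t' undo_depth=4 redo_depth=0
After op 5 (undo): buf='tw' undo_depth=3 redo_depth=1
After op 6 (delete): buf='(empty)' undo_depth=4 redo_depth=0
After op 7 (undo): buf='tw' undo_depth=3 redo_depth=1
After op 8 (undo): buf='twobaz' undo_depth=2 redo_depth=2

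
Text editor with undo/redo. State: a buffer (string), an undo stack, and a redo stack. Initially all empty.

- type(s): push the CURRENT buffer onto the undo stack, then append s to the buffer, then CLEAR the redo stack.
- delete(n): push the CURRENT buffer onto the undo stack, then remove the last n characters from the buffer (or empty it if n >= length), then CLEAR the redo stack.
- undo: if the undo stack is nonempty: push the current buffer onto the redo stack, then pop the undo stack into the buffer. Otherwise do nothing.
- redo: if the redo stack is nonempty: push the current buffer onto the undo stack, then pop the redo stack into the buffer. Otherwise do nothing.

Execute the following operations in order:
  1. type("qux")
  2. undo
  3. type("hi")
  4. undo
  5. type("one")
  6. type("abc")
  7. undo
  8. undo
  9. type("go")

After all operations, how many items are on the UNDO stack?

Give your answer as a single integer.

After op 1 (type): buf='qux' undo_depth=1 redo_depth=0
After op 2 (undo): buf='(empty)' undo_depth=0 redo_depth=1
After op 3 (type): buf='hi' undo_depth=1 redo_depth=0
After op 4 (undo): buf='(empty)' undo_depth=0 redo_depth=1
After op 5 (type): buf='one' undo_depth=1 redo_depth=0
After op 6 (type): buf='oneabc' undo_depth=2 redo_depth=0
After op 7 (undo): buf='one' undo_depth=1 redo_depth=1
After op 8 (undo): buf='(empty)' undo_depth=0 redo_depth=2
After op 9 (type): buf='go' undo_depth=1 redo_depth=0

Answer: 1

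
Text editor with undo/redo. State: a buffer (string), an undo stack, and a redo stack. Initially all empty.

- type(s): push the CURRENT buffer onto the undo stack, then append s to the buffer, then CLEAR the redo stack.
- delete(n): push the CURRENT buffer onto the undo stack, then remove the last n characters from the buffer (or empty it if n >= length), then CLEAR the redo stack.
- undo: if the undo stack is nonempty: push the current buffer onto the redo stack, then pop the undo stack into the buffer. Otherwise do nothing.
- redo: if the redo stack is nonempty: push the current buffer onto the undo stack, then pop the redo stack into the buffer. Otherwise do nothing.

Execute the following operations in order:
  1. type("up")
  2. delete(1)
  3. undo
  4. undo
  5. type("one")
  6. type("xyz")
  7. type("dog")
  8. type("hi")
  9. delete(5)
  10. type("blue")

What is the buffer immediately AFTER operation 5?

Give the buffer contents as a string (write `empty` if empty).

After op 1 (type): buf='up' undo_depth=1 redo_depth=0
After op 2 (delete): buf='u' undo_depth=2 redo_depth=0
After op 3 (undo): buf='up' undo_depth=1 redo_depth=1
After op 4 (undo): buf='(empty)' undo_depth=0 redo_depth=2
After op 5 (type): buf='one' undo_depth=1 redo_depth=0

Answer: one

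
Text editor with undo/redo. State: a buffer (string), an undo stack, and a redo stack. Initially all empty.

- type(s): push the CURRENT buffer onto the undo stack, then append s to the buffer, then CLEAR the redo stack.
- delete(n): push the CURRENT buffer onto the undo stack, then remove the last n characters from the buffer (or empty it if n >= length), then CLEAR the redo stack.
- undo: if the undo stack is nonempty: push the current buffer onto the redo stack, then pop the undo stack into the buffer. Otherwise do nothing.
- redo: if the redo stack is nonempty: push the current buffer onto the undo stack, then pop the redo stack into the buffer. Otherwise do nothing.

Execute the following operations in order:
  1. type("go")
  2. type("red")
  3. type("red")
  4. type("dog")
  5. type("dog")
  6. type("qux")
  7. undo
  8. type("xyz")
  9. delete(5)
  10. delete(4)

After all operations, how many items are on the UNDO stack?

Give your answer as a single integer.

After op 1 (type): buf='go' undo_depth=1 redo_depth=0
After op 2 (type): buf='gored' undo_depth=2 redo_depth=0
After op 3 (type): buf='goredred' undo_depth=3 redo_depth=0
After op 4 (type): buf='goredreddog' undo_depth=4 redo_depth=0
After op 5 (type): buf='goredreddogdog' undo_depth=5 redo_depth=0
After op 6 (type): buf='goredreddogdogqux' undo_depth=6 redo_depth=0
After op 7 (undo): buf='goredreddogdog' undo_depth=5 redo_depth=1
After op 8 (type): buf='goredreddogdogxyz' undo_depth=6 redo_depth=0
After op 9 (delete): buf='goredreddogd' undo_depth=7 redo_depth=0
After op 10 (delete): buf='goredred' undo_depth=8 redo_depth=0

Answer: 8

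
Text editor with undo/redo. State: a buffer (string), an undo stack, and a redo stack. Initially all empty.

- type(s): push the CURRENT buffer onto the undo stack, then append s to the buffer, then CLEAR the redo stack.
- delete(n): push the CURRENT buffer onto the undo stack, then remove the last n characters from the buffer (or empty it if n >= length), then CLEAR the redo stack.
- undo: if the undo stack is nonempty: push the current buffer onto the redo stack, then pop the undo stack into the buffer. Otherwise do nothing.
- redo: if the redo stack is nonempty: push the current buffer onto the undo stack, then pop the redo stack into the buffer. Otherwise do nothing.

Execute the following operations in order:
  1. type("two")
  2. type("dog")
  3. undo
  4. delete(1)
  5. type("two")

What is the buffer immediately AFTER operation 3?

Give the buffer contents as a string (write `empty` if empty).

After op 1 (type): buf='two' undo_depth=1 redo_depth=0
After op 2 (type): buf='twodog' undo_depth=2 redo_depth=0
After op 3 (undo): buf='two' undo_depth=1 redo_depth=1

Answer: two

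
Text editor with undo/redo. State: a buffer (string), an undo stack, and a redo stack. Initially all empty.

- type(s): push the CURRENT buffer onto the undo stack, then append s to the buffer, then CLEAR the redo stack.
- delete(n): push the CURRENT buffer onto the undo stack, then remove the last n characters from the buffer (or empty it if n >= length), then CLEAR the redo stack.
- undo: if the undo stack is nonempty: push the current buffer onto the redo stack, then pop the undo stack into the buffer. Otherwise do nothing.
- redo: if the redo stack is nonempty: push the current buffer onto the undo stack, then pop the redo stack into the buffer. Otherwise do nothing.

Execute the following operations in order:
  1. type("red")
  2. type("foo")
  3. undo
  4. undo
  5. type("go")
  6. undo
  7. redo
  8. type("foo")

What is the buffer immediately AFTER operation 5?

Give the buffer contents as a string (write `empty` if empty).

After op 1 (type): buf='red' undo_depth=1 redo_depth=0
After op 2 (type): buf='redfoo' undo_depth=2 redo_depth=0
After op 3 (undo): buf='red' undo_depth=1 redo_depth=1
After op 4 (undo): buf='(empty)' undo_depth=0 redo_depth=2
After op 5 (type): buf='go' undo_depth=1 redo_depth=0

Answer: go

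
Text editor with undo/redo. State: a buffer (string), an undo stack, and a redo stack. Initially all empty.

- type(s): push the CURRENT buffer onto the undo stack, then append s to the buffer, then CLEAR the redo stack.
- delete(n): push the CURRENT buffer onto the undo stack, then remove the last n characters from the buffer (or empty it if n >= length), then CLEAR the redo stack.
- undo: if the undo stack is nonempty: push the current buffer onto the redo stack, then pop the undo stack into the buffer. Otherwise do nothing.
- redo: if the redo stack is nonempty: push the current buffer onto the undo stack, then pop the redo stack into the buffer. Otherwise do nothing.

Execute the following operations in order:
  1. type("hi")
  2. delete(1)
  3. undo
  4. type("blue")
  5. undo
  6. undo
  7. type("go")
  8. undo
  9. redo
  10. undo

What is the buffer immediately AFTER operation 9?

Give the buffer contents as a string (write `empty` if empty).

Answer: go

Derivation:
After op 1 (type): buf='hi' undo_depth=1 redo_depth=0
After op 2 (delete): buf='h' undo_depth=2 redo_depth=0
After op 3 (undo): buf='hi' undo_depth=1 redo_depth=1
After op 4 (type): buf='hiblue' undo_depth=2 redo_depth=0
After op 5 (undo): buf='hi' undo_depth=1 redo_depth=1
After op 6 (undo): buf='(empty)' undo_depth=0 redo_depth=2
After op 7 (type): buf='go' undo_depth=1 redo_depth=0
After op 8 (undo): buf='(empty)' undo_depth=0 redo_depth=1
After op 9 (redo): buf='go' undo_depth=1 redo_depth=0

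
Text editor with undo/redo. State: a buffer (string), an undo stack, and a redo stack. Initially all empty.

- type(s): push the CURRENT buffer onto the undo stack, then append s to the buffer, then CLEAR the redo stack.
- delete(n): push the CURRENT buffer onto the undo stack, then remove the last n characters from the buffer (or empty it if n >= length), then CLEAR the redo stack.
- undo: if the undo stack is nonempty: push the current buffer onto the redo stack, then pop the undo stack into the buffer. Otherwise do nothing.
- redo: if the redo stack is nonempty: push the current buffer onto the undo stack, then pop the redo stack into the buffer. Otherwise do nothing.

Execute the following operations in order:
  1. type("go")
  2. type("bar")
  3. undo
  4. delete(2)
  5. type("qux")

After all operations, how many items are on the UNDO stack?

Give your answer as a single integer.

Answer: 3

Derivation:
After op 1 (type): buf='go' undo_depth=1 redo_depth=0
After op 2 (type): buf='gobar' undo_depth=2 redo_depth=0
After op 3 (undo): buf='go' undo_depth=1 redo_depth=1
After op 4 (delete): buf='(empty)' undo_depth=2 redo_depth=0
After op 5 (type): buf='qux' undo_depth=3 redo_depth=0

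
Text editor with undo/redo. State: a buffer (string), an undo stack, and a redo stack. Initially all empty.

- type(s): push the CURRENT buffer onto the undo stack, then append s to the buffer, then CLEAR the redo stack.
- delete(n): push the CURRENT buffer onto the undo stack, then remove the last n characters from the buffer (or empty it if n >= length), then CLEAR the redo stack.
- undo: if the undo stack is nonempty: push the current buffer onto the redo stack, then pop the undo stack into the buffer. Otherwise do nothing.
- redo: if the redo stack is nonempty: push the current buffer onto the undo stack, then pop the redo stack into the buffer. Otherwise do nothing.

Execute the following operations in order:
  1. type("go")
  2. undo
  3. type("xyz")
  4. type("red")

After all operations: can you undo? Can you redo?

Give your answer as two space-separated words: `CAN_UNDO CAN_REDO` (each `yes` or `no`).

After op 1 (type): buf='go' undo_depth=1 redo_depth=0
After op 2 (undo): buf='(empty)' undo_depth=0 redo_depth=1
After op 3 (type): buf='xyz' undo_depth=1 redo_depth=0
After op 4 (type): buf='xyzred' undo_depth=2 redo_depth=0

Answer: yes no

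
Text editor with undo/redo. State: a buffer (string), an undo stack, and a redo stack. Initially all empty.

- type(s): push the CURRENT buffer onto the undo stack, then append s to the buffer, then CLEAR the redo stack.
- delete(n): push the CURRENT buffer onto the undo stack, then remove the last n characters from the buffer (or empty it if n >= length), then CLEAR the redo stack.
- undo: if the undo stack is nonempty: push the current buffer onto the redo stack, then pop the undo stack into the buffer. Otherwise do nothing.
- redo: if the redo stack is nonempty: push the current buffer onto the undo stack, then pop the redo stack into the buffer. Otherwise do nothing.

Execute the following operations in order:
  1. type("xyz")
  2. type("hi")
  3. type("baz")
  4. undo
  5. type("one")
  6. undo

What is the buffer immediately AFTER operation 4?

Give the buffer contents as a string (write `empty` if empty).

Answer: xyzhi

Derivation:
After op 1 (type): buf='xyz' undo_depth=1 redo_depth=0
After op 2 (type): buf='xyzhi' undo_depth=2 redo_depth=0
After op 3 (type): buf='xyzhibaz' undo_depth=3 redo_depth=0
After op 4 (undo): buf='xyzhi' undo_depth=2 redo_depth=1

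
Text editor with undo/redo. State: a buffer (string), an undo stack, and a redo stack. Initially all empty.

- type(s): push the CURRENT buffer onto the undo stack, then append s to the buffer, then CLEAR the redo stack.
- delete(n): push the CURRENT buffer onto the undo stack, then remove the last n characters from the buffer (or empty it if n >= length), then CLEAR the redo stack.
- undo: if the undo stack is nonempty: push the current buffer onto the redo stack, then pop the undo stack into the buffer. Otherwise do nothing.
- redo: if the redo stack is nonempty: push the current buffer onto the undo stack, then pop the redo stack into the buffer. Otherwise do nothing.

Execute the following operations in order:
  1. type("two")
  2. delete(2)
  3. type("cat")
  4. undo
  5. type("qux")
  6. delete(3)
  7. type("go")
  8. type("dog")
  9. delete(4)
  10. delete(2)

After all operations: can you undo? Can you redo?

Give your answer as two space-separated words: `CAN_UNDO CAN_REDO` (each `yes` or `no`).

After op 1 (type): buf='two' undo_depth=1 redo_depth=0
After op 2 (delete): buf='t' undo_depth=2 redo_depth=0
After op 3 (type): buf='tcat' undo_depth=3 redo_depth=0
After op 4 (undo): buf='t' undo_depth=2 redo_depth=1
After op 5 (type): buf='tqux' undo_depth=3 redo_depth=0
After op 6 (delete): buf='t' undo_depth=4 redo_depth=0
After op 7 (type): buf='tgo' undo_depth=5 redo_depth=0
After op 8 (type): buf='tgodog' undo_depth=6 redo_depth=0
After op 9 (delete): buf='tg' undo_depth=7 redo_depth=0
After op 10 (delete): buf='(empty)' undo_depth=8 redo_depth=0

Answer: yes no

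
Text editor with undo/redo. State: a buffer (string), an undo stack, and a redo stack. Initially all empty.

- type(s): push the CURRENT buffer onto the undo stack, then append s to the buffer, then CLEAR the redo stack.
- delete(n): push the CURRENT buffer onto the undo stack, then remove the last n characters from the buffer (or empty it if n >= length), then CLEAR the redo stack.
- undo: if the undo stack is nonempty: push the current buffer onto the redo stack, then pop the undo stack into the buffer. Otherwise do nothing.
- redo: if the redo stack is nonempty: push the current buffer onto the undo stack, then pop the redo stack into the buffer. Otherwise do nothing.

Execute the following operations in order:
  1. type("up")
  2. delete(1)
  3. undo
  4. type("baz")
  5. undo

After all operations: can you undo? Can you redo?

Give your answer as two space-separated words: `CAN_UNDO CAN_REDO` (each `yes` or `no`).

Answer: yes yes

Derivation:
After op 1 (type): buf='up' undo_depth=1 redo_depth=0
After op 2 (delete): buf='u' undo_depth=2 redo_depth=0
After op 3 (undo): buf='up' undo_depth=1 redo_depth=1
After op 4 (type): buf='upbaz' undo_depth=2 redo_depth=0
After op 5 (undo): buf='up' undo_depth=1 redo_depth=1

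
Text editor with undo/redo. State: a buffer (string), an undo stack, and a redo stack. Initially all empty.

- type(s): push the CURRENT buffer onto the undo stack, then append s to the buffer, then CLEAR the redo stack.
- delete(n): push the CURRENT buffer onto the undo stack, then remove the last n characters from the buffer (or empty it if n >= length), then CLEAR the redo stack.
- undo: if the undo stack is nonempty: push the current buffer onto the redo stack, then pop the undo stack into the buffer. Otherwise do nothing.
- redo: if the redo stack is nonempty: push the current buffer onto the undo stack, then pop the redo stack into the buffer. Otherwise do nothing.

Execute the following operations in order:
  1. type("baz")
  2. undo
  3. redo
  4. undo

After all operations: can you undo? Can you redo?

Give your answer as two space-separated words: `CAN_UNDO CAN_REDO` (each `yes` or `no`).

Answer: no yes

Derivation:
After op 1 (type): buf='baz' undo_depth=1 redo_depth=0
After op 2 (undo): buf='(empty)' undo_depth=0 redo_depth=1
After op 3 (redo): buf='baz' undo_depth=1 redo_depth=0
After op 4 (undo): buf='(empty)' undo_depth=0 redo_depth=1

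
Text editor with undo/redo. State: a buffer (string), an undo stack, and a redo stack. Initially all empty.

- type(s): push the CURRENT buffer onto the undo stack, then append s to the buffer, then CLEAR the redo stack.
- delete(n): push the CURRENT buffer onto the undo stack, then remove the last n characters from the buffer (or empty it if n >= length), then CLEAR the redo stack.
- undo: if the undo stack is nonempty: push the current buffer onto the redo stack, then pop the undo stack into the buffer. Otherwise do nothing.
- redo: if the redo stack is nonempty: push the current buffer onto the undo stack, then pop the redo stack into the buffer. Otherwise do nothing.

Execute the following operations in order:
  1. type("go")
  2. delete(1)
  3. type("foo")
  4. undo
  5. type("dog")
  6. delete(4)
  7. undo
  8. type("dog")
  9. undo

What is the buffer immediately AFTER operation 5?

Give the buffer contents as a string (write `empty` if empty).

Answer: gdog

Derivation:
After op 1 (type): buf='go' undo_depth=1 redo_depth=0
After op 2 (delete): buf='g' undo_depth=2 redo_depth=0
After op 3 (type): buf='gfoo' undo_depth=3 redo_depth=0
After op 4 (undo): buf='g' undo_depth=2 redo_depth=1
After op 5 (type): buf='gdog' undo_depth=3 redo_depth=0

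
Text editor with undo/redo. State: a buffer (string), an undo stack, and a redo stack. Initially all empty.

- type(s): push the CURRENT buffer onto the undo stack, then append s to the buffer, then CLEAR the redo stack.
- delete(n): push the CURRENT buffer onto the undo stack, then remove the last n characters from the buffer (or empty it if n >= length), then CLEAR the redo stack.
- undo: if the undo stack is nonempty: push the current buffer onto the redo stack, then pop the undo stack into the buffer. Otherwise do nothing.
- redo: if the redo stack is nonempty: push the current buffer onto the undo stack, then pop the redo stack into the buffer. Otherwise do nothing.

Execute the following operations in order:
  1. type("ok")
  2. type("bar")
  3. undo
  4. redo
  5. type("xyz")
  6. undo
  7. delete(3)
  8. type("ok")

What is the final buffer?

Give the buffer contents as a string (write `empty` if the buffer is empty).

Answer: okok

Derivation:
After op 1 (type): buf='ok' undo_depth=1 redo_depth=0
After op 2 (type): buf='okbar' undo_depth=2 redo_depth=0
After op 3 (undo): buf='ok' undo_depth=1 redo_depth=1
After op 4 (redo): buf='okbar' undo_depth=2 redo_depth=0
After op 5 (type): buf='okbarxyz' undo_depth=3 redo_depth=0
After op 6 (undo): buf='okbar' undo_depth=2 redo_depth=1
After op 7 (delete): buf='ok' undo_depth=3 redo_depth=0
After op 8 (type): buf='okok' undo_depth=4 redo_depth=0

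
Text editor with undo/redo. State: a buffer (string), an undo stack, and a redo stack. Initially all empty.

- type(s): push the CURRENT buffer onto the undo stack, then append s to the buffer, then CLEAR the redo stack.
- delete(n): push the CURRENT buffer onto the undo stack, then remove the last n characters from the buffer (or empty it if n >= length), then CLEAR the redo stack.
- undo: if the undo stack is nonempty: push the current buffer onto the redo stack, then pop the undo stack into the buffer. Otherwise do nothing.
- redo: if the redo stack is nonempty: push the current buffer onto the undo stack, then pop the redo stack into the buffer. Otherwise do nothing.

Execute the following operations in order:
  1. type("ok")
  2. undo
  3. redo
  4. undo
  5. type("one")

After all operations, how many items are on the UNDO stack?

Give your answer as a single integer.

Answer: 1

Derivation:
After op 1 (type): buf='ok' undo_depth=1 redo_depth=0
After op 2 (undo): buf='(empty)' undo_depth=0 redo_depth=1
After op 3 (redo): buf='ok' undo_depth=1 redo_depth=0
After op 4 (undo): buf='(empty)' undo_depth=0 redo_depth=1
After op 5 (type): buf='one' undo_depth=1 redo_depth=0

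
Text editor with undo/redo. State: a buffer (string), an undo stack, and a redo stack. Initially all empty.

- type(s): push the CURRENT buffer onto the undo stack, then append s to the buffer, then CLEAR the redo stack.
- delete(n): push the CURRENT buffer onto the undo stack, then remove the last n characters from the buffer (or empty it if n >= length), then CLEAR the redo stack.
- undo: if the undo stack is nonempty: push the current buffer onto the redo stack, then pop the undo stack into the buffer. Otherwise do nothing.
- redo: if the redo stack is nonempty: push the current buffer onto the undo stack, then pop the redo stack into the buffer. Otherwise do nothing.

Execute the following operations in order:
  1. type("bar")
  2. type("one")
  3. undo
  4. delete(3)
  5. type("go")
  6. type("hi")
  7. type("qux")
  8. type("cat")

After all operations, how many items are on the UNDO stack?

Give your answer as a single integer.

Answer: 6

Derivation:
After op 1 (type): buf='bar' undo_depth=1 redo_depth=0
After op 2 (type): buf='barone' undo_depth=2 redo_depth=0
After op 3 (undo): buf='bar' undo_depth=1 redo_depth=1
After op 4 (delete): buf='(empty)' undo_depth=2 redo_depth=0
After op 5 (type): buf='go' undo_depth=3 redo_depth=0
After op 6 (type): buf='gohi' undo_depth=4 redo_depth=0
After op 7 (type): buf='gohiqux' undo_depth=5 redo_depth=0
After op 8 (type): buf='gohiquxcat' undo_depth=6 redo_depth=0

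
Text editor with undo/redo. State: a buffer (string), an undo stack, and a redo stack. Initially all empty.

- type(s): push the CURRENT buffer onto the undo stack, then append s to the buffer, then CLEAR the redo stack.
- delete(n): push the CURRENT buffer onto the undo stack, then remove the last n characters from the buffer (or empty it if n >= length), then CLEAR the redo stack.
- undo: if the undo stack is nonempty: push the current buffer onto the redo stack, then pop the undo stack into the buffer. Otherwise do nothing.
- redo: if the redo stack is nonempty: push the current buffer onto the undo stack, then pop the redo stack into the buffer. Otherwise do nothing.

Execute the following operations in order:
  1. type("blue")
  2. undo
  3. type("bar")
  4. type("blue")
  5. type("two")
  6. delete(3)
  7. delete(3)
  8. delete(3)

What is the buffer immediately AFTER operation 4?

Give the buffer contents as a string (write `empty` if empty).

After op 1 (type): buf='blue' undo_depth=1 redo_depth=0
After op 2 (undo): buf='(empty)' undo_depth=0 redo_depth=1
After op 3 (type): buf='bar' undo_depth=1 redo_depth=0
After op 4 (type): buf='barblue' undo_depth=2 redo_depth=0

Answer: barblue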